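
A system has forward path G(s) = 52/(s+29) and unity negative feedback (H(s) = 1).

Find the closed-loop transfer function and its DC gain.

T(s) = G/(1+GH) = [52/(s+29)] / [1 + 52/(s+29)] = 52/(s+29+52) = 52/(s+81). DC gain = 52/81 = 0.6420.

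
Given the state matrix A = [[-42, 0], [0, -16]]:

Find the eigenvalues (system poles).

For diagonal matrix, eigenvalues are diagonal entries: λ₁ = -42, λ₂ = -16.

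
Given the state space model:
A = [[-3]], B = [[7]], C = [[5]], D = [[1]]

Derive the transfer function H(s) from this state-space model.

(sI - A)⁻¹ = 1/(s + 3). H(s) = 5×7/(s + 3) + 1 = (s + 38)/(s + 3).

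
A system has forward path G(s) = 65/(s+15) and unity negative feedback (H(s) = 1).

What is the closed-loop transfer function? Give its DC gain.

T(s) = G/(1+GH) = [65/(s+15)] / [1 + 65/(s+15)] = 65/(s+15+65) = 65/(s+80). DC gain = 65/80 = 0.8125.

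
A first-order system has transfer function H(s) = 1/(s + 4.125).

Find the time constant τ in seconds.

For H(s) = 1/(s + 1/τ), the pole is at -1/τ = -4.125, so τ = 1/4.125 = 0.2424 s.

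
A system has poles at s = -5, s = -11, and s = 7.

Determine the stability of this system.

Pole(s) at s = 7 are not in the left half-plane. System is unstable.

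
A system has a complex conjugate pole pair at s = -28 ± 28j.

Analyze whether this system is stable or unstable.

Real part of poles is -28 (< 0, left half-plane). Stable.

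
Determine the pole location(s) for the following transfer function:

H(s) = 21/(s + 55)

Pole is where denominator = 0: s + 55 = 0, so s = -55.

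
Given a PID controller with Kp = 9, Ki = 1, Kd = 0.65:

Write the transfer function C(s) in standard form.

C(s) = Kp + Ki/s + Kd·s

Substituting values: C(s) = 9 + 1/s + 0.65s = (0.65s² + 9s + 1)/s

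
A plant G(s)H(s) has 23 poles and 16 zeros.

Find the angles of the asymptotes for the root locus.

n - m = 23 - 16 = 7. Angles: θk = (2k + 1)·180°/7 = 25.71°, 77.14°, 128.57°, 180°, 231.43°, 282.86°, 334.29°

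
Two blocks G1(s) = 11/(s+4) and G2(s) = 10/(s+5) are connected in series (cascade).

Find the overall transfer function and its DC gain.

Series: multiply transfer functions. G_eq = 11/(s+4) × 10/(s+5) = 110/((s+4)(s+5)). DC gain = 110/(4×5) = 5.5.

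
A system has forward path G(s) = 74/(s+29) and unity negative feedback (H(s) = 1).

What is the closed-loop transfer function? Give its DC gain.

T(s) = G/(1+GH) = [74/(s+29)] / [1 + 74/(s+29)] = 74/(s+29+74) = 74/(s+103). DC gain = 74/103 = 0.7184.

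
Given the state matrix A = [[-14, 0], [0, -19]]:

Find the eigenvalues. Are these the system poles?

For diagonal matrix, eigenvalues are diagonal entries: λ₁ = -14, λ₂ = -19. Eigenvalues of A = system poles.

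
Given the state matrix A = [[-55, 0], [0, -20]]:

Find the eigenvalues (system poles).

For diagonal matrix, eigenvalues are diagonal entries: λ₁ = -55, λ₂ = -20.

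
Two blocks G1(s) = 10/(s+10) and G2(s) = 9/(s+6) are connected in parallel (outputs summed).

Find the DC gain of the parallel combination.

Parallel: G_eq = G1 + G2. DC gain = G1(0) + G2(0) = 10/10 + 9/6 = 1 + 1.5 = 2.5.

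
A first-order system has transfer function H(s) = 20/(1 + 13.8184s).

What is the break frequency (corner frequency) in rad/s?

Corner frequency = 1/τ = 1/13.8184 = 0.072 rad/s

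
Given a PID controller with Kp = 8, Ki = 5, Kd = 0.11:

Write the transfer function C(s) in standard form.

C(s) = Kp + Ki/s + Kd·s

Substituting values: C(s) = 8 + 5/s + 0.11s = (0.11s² + 8s + 5)/s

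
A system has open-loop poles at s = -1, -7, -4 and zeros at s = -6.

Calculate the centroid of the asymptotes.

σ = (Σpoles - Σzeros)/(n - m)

σ = (Σpoles - Σzeros)/(n - m) = (-12 - (-6))/(3 - 1) = -6/2 = -3.0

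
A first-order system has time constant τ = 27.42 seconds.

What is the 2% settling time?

For first-order system, 2% settling time ≈ 4τ = 4 × 27.42 = 109.68 s.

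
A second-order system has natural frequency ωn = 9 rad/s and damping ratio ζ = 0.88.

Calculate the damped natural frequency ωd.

ωd = ωn√(1 - ζ²) = 9√(1 - 0.88²) = 4.27 rad/s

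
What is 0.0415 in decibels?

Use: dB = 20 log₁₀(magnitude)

dB = 20 log₁₀(0.0415) = -27.6 dB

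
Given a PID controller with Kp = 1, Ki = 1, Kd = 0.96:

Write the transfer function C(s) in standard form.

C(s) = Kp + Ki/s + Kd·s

Substituting values: C(s) = 1 + 1/s + 0.96s = (0.96s² + s + 1)/s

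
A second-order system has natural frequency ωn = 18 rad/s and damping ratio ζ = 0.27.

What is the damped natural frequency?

ωd = ωn√(1 - ζ²) = 18√(1 - 0.27²) = 17.33 rad/s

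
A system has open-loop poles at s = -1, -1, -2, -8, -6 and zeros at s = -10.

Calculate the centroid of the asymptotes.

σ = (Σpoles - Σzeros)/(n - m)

σ = (Σpoles - Σzeros)/(n - m) = (-18 - (-10))/(5 - 1) = -8/4 = -2.0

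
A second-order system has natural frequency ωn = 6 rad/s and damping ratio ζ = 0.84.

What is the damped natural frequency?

ωd = ωn√(1 - ζ²) = 6√(1 - 0.84²) = 3.26 rad/s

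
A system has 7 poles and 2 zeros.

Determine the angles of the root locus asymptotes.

n - m = 7 - 2 = 5. Angles: θk = (2k + 1)·180°/5 = 36°, 108°, 180°, 252°, 324°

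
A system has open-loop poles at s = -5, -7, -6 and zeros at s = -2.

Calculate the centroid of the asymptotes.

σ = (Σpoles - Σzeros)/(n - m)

σ = (Σpoles - Σzeros)/(n - m) = (-18 - (-2))/(3 - 1) = -16/2 = -8.0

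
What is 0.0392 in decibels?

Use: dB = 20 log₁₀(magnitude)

dB = 20 log₁₀(0.0392) = -28.1 dB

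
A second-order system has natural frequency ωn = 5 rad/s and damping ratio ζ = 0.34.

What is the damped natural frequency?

ωd = ωn√(1 - ζ²) = 5√(1 - 0.34²) = 4.7 rad/s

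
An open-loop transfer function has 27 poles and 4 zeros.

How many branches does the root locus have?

Root locus has n branches where n = number of poles = 27.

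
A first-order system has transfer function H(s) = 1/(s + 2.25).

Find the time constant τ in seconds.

For H(s) = 1/(s + 1/τ), the pole is at -1/τ = -2.25, so τ = 1/2.25 = 0.4444 s.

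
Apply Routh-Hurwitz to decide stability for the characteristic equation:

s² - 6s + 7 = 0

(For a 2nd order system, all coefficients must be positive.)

Coefficients: 1, -6, 7. b=-6 not positive, so system is unstable.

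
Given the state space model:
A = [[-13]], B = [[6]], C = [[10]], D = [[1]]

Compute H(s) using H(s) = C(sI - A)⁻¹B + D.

(sI - A)⁻¹ = 1/(s + 13). H(s) = 10×6/(s + 13) + 1 = (s + 73)/(s + 13).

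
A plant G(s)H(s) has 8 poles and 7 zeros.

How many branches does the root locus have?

Root locus has n branches where n = number of poles = 8.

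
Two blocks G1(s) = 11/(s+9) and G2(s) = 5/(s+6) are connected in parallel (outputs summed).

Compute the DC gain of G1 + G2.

Parallel: G_eq = G1 + G2. DC gain = G1(0) + G2(0) = 11/9 + 5/6 = 1.2222 + 0.8333 = 2.0556.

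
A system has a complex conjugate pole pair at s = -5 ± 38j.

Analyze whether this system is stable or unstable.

Real part of poles is -5 (< 0, left half-plane). Stable.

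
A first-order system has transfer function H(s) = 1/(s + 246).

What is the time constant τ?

For H(s) = 1/(s + 1/τ), the pole is at -1/τ = -246, so τ = 1/246 = 0.0041 s.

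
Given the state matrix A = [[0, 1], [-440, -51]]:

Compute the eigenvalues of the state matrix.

det(A - λI) = λ² - (-51)λ + 440 = (λ - (-11))(λ - (-40)). Eigenvalues: -11, -40.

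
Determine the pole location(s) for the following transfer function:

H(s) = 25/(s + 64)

Pole is where denominator = 0: s + 64 = 0, so s = -64.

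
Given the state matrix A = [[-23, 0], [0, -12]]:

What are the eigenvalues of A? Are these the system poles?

For diagonal matrix, eigenvalues are diagonal entries: λ₁ = -23, λ₂ = -12. Eigenvalues of A = system poles.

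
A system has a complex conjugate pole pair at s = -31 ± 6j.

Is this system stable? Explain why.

Real part of poles is -31 (< 0, left half-plane). Stable.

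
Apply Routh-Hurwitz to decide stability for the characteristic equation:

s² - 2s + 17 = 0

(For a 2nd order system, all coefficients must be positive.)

Coefficients: 1, -2, 17. b=-2 not positive, so system is unstable.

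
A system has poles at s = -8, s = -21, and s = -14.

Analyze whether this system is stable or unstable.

All poles are in the left half-plane. System is stable.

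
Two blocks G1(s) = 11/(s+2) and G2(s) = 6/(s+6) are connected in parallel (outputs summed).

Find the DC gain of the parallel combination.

Parallel: G_eq = G1 + G2. DC gain = G1(0) + G2(0) = 11/2 + 6/6 = 5.5 + 1 = 6.5.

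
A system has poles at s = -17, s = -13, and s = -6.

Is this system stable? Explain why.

All poles are in the left half-plane. System is stable.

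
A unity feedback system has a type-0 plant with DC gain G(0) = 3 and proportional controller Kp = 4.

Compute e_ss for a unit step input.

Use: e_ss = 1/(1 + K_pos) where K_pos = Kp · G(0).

K_pos = Kp · G(0) = 4 × 3 = 12. e_ss = 1/(1 + 12) = 0.0769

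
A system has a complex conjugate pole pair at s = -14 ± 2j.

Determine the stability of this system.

Real part of poles is -14 (< 0, left half-plane). Stable.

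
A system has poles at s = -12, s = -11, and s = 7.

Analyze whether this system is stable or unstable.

Pole(s) at s = 7 are not in the left half-plane. System is unstable.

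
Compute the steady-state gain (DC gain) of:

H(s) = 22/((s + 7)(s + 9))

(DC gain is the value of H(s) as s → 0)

DC gain = H(0) = 22/(7 × 9) = 22/63 = 0.3492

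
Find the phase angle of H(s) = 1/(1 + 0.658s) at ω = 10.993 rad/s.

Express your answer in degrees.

Phase = -arctan(ωτ) = -arctan(10.993 × 0.658) = -82.1°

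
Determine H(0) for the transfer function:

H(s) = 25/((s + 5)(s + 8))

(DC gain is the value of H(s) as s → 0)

DC gain = H(0) = 25/(5 × 8) = 25/40 = 0.625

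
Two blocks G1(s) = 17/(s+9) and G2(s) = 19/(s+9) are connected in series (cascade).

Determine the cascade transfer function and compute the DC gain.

Series: multiply transfer functions. G_eq = 17/(s+9) × 19/(s+9) = 323/((s+9)(s+9)). DC gain = 323/(9×9) = 3.9877.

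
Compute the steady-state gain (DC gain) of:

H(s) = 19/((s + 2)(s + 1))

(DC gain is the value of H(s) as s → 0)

DC gain = H(0) = 19/(2 × 1) = 19/2 = 9.5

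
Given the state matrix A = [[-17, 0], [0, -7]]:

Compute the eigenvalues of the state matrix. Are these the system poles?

For diagonal matrix, eigenvalues are diagonal entries: λ₁ = -17, λ₂ = -7. Eigenvalues of A = system poles.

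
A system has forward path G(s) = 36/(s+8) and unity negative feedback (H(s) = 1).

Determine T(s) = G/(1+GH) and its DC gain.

T(s) = G/(1+GH) = [36/(s+8)] / [1 + 36/(s+8)] = 36/(s+8+36) = 36/(s+44). DC gain = 36/44 = 0.8182.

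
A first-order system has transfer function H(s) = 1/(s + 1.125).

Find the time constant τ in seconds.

For H(s) = 1/(s + 1/τ), the pole is at -1/τ = -1.125, so τ = 1/1.125 = 0.8889 s.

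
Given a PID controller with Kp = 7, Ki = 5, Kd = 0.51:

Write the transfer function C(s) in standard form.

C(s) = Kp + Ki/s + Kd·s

Substituting values: C(s) = 7 + 5/s + 0.51s = (0.51s² + 7s + 5)/s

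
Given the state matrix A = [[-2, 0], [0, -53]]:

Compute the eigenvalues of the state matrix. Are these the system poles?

For diagonal matrix, eigenvalues are diagonal entries: λ₁ = -2, λ₂ = -53. Eigenvalues of A = system poles.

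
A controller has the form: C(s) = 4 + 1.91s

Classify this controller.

This is a Proportional-Derivative (PD) controller.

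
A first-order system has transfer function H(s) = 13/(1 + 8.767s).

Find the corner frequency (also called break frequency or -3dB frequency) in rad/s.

Corner frequency = 1/τ = 1/8.767 = 0.114 rad/s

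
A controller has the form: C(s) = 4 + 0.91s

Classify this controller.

This is a Proportional-Derivative (PD) controller.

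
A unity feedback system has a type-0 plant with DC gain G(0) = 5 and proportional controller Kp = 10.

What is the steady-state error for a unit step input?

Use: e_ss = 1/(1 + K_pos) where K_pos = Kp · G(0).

K_pos = Kp · G(0) = 10 × 5 = 50. e_ss = 1/(1 + 50) = 0.0196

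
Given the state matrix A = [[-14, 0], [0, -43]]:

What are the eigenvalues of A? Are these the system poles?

For diagonal matrix, eigenvalues are diagonal entries: λ₁ = -14, λ₂ = -43. Eigenvalues of A = system poles.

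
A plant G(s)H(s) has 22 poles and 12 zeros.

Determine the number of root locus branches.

Root locus has n branches where n = number of poles = 22.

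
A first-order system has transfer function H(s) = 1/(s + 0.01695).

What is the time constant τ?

For H(s) = 1/(s + 1/τ), the pole is at -1/τ = -0.01695, so τ = 1/0.01695 = 59 s.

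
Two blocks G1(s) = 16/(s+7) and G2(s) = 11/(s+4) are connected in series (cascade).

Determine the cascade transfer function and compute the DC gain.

Series: multiply transfer functions. G_eq = 16/(s+7) × 11/(s+4) = 176/((s+7)(s+4)). DC gain = 176/(7×4) = 6.2857.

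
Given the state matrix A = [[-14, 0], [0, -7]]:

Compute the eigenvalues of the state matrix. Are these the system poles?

For diagonal matrix, eigenvalues are diagonal entries: λ₁ = -14, λ₂ = -7. Eigenvalues of A = system poles.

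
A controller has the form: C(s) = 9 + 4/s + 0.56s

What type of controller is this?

This is a Proportional-Integral-Derivative (PID) controller.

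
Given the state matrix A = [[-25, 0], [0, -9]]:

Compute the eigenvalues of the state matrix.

For diagonal matrix, eigenvalues are diagonal entries: λ₁ = -25, λ₂ = -9.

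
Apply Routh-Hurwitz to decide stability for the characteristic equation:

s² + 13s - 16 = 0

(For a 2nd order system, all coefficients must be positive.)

Coefficients: 1, 13, -16. c=-16 not positive, so system is unstable.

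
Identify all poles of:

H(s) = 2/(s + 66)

Pole is where denominator = 0: s + 66 = 0, so s = -66.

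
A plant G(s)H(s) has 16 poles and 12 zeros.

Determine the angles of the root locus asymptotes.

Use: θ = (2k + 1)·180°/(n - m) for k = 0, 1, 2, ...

n - m = 16 - 12 = 4. Angles: θk = (2k + 1)·180°/4 = 45°, 135°, 225°, 315°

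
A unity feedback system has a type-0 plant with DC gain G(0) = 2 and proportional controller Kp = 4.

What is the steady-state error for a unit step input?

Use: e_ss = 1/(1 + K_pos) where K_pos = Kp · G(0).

K_pos = Kp · G(0) = 4 × 2 = 8. e_ss = 1/(1 + 8) = 0.1111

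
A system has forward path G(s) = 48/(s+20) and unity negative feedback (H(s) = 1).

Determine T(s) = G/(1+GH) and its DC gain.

T(s) = G/(1+GH) = [48/(s+20)] / [1 + 48/(s+20)] = 48/(s+20+48) = 48/(s+68). DC gain = 48/68 = 0.7059.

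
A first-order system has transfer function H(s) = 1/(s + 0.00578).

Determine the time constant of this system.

For H(s) = 1/(s + 1/τ), the pole is at -1/τ = -0.00578, so τ = 1/0.00578 = 173 s.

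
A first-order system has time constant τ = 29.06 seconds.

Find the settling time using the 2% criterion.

For first-order system, 2% settling time ≈ 4τ = 4 × 29.06 = 116.24 s.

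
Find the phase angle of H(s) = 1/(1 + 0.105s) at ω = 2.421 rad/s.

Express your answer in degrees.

Phase = -arctan(ωτ) = -arctan(2.421 × 0.105) = -14.3°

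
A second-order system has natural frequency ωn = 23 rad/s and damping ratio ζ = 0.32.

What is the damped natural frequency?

ωd = ωn√(1 - ζ²) = 23√(1 - 0.32²) = 21.79 rad/s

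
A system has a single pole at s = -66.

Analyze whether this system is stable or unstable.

Pole at s = -66 is in the left half-plane. Stable.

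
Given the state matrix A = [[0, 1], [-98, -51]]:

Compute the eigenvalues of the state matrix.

det(A - λI) = λ² - (-51)λ + 98 = (λ - (-2))(λ - (-49)). Eigenvalues: -2, -49.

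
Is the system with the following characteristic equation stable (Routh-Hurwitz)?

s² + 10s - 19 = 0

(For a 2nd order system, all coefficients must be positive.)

Coefficients: 1, 10, -19. c=-19 not positive, so system is unstable.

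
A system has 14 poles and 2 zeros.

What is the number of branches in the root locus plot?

Root locus has n branches where n = number of poles = 14.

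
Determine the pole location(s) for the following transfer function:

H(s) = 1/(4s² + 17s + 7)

Discriminant = 17² - 4×4×7 = 289 - 112 = 177 > 0, so two distinct real poles. Using quadratic formula: s = (-17 ± √177)/(2×4) = (-17 ± √177)/8, with √177 ≈ 13.3041. s₁ ≈ -0.4620, s₂ ≈ -3.7880. Poles: s₁ = -0.4620, s₂ = -3.7880.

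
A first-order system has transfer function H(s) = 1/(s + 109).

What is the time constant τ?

For H(s) = 1/(s + 1/τ), the pole is at -1/τ = -109, so τ = 1/109 = 0.0092 s.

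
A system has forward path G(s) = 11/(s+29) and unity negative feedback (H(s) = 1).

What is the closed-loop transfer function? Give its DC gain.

T(s) = G/(1+GH) = [11/(s+29)] / [1 + 11/(s+29)] = 11/(s+29+11) = 11/(s+40). DC gain = 11/40 = 0.275.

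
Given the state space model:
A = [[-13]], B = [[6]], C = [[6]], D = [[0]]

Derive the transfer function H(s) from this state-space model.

(sI - A)⁻¹ = 1/(s + 13). H(s) = 6 × 6/(s + 13) + 0 = 36/(s + 13).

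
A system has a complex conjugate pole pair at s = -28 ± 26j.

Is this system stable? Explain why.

Real part of poles is -28 (< 0, left half-plane). Stable.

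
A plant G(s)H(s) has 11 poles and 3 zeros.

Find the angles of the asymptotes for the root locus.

n - m = 11 - 3 = 8. Angles: θk = (2k + 1)·180°/8 = 22.5°, 67.5°, 112.5°, 157.5°, 202.5°, 247.5°, 292.5°, 337.5°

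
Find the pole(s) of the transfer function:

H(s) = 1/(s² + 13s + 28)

Discriminant = 13² - 4×1×28 = 169 - 112 = 57 > 0, so two distinct real poles. Using quadratic formula: s = (-13 ± √57)/(2×1) = (-13 ± √57)/2, with √57 ≈ 7.5498. s₁ ≈ -2.7251, s₂ ≈ -10.2749. Poles: s₁ = -2.7251, s₂ = -10.2749.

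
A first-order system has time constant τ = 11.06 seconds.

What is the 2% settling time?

For first-order system, 2% settling time ≈ 4τ = 4 × 11.06 = 44.24 s.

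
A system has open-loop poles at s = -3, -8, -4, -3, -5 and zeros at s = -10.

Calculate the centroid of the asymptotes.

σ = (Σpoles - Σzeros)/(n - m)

σ = (Σpoles - Σzeros)/(n - m) = (-23 - (-10))/(5 - 1) = -13/4 = -3.25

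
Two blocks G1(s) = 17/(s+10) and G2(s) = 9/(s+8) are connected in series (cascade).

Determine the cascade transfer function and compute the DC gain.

Series: multiply transfer functions. G_eq = 17/(s+10) × 9/(s+8) = 153/((s+10)(s+8)). DC gain = 153/(10×8) = 1.9125.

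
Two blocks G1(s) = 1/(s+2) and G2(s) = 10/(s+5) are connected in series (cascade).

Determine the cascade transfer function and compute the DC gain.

Series: multiply transfer functions. G_eq = 1/(s+2) × 10/(s+5) = 10/((s+2)(s+5)). DC gain = 10/(2×5) = 1.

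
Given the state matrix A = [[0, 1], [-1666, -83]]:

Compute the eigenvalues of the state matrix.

det(A - λI) = λ² - (-83)λ + 1666 = (λ - (-49))(λ - (-34)). Eigenvalues: -49, -34.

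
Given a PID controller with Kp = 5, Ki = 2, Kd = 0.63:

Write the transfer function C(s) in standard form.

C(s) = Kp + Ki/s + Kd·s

Substituting values: C(s) = 5 + 2/s + 0.63s = (0.63s² + 5s + 2)/s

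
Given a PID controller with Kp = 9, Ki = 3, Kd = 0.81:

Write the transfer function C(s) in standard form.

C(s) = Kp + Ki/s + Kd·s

Substituting values: C(s) = 9 + 3/s + 0.81s = (0.81s² + 9s + 3)/s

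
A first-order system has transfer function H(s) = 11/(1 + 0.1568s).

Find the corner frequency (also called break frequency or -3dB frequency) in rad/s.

Corner frequency = 1/τ = 1/0.1568 = 6.378 rad/s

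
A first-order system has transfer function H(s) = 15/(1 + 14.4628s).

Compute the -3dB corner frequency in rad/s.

Corner frequency = 1/τ = 1/14.4628 = 0.069 rad/s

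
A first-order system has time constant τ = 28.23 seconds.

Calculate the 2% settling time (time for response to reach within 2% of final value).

For first-order system, 2% settling time ≈ 4τ = 4 × 28.23 = 112.92 s.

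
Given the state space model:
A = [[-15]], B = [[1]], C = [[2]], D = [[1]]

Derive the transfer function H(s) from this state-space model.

(sI - A)⁻¹ = 1/(s + 15). H(s) = 2×1/(s + 15) + 1 = (s + 17)/(s + 15).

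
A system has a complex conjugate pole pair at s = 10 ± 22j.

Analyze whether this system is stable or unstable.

Real part of poles is 10 (> 0, right half-plane). Unstable.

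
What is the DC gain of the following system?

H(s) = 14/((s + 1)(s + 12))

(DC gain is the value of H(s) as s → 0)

DC gain = H(0) = 14/(1 × 12) = 14/12 = 1.1667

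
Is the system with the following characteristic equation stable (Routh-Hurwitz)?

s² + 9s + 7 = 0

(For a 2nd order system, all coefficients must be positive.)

Coefficients: 1, 9, 7. All positive, so system is stable.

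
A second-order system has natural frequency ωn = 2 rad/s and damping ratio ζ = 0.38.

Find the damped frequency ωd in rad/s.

ωd = ωn√(1 - ζ²) = 2√(1 - 0.38²) = 1.85 rad/s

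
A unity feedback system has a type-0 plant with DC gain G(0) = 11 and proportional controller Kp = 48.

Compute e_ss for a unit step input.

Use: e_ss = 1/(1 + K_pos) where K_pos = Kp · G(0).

K_pos = Kp · G(0) = 48 × 11 = 528. e_ss = 1/(1 + 528) = 0.0019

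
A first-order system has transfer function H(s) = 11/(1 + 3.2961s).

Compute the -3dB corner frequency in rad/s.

Corner frequency = 1/τ = 1/3.2961 = 0.303 rad/s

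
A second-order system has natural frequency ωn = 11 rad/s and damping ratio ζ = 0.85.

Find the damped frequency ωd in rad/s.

ωd = ωn√(1 - ζ²) = 11√(1 - 0.85²) = 5.79 rad/s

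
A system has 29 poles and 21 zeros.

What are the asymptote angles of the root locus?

n - m = 29 - 21 = 8. Angles: θk = (2k + 1)·180°/8 = 22.5°, 67.5°, 112.5°, 157.5°, 202.5°, 247.5°, 292.5°, 337.5°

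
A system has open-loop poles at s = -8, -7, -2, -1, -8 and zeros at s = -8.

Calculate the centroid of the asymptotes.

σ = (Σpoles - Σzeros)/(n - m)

σ = (Σpoles - Σzeros)/(n - m) = (-26 - (-8))/(5 - 1) = -18/4 = -4.5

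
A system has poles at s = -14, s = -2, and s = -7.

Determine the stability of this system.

All poles are in the left half-plane. System is stable.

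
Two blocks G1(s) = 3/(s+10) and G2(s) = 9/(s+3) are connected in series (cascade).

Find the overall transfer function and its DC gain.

Series: multiply transfer functions. G_eq = 3/(s+10) × 9/(s+3) = 27/((s+10)(s+3)). DC gain = 27/(10×3) = 0.9.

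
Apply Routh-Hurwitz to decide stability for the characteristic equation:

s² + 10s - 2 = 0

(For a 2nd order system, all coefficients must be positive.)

Coefficients: 1, 10, -2. c=-2 not positive, so system is unstable.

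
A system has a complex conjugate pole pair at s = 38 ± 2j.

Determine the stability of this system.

Real part of poles is 38 (> 0, right half-plane). Unstable.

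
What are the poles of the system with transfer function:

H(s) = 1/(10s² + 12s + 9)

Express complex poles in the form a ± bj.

Discriminant = 12² - 4×10×9 = 144 - 360 = -216 < 0, so the poles are a complex conjugate pair s = (-12 ± j√216)/(2×10). Real part = -12/(2×10) = -12/20 = -0.6; imaginary part = ±√216/(2×10) ≈ 0.7348. Poles: s = -0.6 ± 0.7348j.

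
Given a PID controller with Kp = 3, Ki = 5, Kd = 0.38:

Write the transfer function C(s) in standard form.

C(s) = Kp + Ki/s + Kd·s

Substituting values: C(s) = 3 + 5/s + 0.38s = (0.38s² + 3s + 5)/s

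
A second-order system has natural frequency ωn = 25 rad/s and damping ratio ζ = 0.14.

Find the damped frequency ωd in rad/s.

ωd = ωn√(1 - ζ²) = 25√(1 - 0.14²) = 24.75 rad/s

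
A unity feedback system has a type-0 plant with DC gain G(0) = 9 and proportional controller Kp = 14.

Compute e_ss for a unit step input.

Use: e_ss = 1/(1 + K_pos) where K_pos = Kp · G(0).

K_pos = Kp · G(0) = 14 × 9 = 126. e_ss = 1/(1 + 126) = 0.0079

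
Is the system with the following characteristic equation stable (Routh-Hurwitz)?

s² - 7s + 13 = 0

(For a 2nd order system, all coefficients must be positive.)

Coefficients: 1, -7, 13. b=-7 not positive, so system is unstable.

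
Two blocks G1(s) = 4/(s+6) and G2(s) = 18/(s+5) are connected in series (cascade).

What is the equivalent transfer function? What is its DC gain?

Series: multiply transfer functions. G_eq = 4/(s+6) × 18/(s+5) = 72/((s+6)(s+5)). DC gain = 72/(6×5) = 2.4.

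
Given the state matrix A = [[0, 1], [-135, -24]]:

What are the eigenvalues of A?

det(A - λI) = λ² - (-24)λ + 135 = (λ - (-9))(λ - (-15)). Eigenvalues: -9, -15.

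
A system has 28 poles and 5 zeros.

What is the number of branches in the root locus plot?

Root locus has n branches where n = number of poles = 28.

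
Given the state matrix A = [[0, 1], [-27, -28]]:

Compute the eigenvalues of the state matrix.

det(A - λI) = λ² - (-28)λ + 27 = (λ - (-1))(λ - (-27)). Eigenvalues: -1, -27.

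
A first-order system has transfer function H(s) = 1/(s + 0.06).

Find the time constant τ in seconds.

For H(s) = 1/(s + 1/τ), the pole is at -1/τ = -0.06, so τ = 1/0.06 = 16.6667 s.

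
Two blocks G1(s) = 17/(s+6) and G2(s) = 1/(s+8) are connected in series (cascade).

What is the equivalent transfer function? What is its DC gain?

Series: multiply transfer functions. G_eq = 17/(s+6) × 1/(s+8) = 17/((s+6)(s+8)). DC gain = 17/(6×8) = 0.3542.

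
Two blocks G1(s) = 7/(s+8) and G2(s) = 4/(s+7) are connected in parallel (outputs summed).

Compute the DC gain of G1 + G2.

Parallel: G_eq = G1 + G2. DC gain = G1(0) + G2(0) = 7/8 + 4/7 = 0.875 + 0.5714 = 1.4464.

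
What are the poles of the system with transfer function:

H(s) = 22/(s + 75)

Pole is where denominator = 0: s + 75 = 0, so s = -75.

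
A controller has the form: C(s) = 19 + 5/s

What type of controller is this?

This is a Proportional-Integral (PI) controller.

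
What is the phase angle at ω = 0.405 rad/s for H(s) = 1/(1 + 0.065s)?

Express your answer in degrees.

Phase = -arctan(ωτ) = -arctan(0.405 × 0.065) = -1.5°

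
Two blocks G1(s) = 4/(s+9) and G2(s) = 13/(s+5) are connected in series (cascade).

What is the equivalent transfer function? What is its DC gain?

Series: multiply transfer functions. G_eq = 4/(s+9) × 13/(s+5) = 52/((s+9)(s+5)). DC gain = 52/(9×5) = 1.1556.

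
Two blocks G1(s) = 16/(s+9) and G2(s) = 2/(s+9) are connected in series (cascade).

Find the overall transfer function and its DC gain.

Series: multiply transfer functions. G_eq = 16/(s+9) × 2/(s+9) = 32/((s+9)(s+9)). DC gain = 32/(9×9) = 0.3951.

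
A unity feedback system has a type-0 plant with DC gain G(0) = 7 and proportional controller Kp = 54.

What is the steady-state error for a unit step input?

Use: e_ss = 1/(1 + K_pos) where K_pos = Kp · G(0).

K_pos = Kp · G(0) = 54 × 7 = 378. e_ss = 1/(1 + 378) = 0.0026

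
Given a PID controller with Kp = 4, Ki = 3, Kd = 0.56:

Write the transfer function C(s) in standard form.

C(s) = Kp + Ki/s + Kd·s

Substituting values: C(s) = 4 + 3/s + 0.56s = (0.56s² + 4s + 3)/s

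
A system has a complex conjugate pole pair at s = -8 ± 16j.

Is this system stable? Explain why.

Real part of poles is -8 (< 0, left half-plane). Stable.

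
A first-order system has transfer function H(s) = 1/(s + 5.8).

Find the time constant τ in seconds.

For H(s) = 1/(s + 1/τ), the pole is at -1/τ = -5.8, so τ = 1/5.8 = 0.1724 s.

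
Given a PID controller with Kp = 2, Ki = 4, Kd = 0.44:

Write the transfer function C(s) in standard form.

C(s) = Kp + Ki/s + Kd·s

Substituting values: C(s) = 2 + 4/s + 0.44s = (0.44s² + 2s + 4)/s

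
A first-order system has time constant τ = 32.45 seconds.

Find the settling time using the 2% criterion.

For first-order system, 2% settling time ≈ 4τ = 4 × 32.45 = 129.8 s.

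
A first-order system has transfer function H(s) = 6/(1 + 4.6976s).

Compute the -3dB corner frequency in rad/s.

Corner frequency = 1/τ = 1/4.6976 = 0.213 rad/s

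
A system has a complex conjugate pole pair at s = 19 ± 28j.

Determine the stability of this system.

Real part of poles is 19 (> 0, right half-plane). Unstable.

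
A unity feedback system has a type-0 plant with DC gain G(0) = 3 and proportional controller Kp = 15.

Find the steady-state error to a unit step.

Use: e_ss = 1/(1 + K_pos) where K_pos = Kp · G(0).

K_pos = Kp · G(0) = 15 × 3 = 45. e_ss = 1/(1 + 45) = 0.0217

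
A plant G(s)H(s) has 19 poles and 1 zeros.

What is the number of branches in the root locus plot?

Root locus has n branches where n = number of poles = 19.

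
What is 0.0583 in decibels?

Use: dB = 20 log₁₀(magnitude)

dB = 20 log₁₀(0.0583) = -24.7 dB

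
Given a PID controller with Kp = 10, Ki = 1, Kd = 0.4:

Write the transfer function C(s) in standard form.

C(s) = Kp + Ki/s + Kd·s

Substituting values: C(s) = 10 + 1/s + 0.4s = (0.4s² + 10s + 1)/s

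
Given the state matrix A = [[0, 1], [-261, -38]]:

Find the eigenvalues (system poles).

det(A - λI) = λ² - (-38)λ + 261 = (λ - (-9))(λ - (-29)). Eigenvalues: -9, -29.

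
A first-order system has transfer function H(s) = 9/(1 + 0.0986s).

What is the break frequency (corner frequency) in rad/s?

Corner frequency = 1/τ = 1/0.0986 = 10.142 rad/s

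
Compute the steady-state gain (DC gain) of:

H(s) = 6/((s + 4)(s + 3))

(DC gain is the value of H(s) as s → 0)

DC gain = H(0) = 6/(4 × 3) = 6/12 = 0.5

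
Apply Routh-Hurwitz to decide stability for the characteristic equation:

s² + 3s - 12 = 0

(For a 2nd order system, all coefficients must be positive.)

Coefficients: 1, 3, -12. c=-12 not positive, so system is unstable.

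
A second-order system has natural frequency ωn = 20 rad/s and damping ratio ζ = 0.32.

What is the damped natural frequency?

ωd = ωn√(1 - ζ²) = 20√(1 - 0.32²) = 18.95 rad/s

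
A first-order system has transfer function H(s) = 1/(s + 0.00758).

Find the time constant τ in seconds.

For H(s) = 1/(s + 1/τ), the pole is at -1/τ = -0.00758, so τ = 1/0.00758 = 131.9 s.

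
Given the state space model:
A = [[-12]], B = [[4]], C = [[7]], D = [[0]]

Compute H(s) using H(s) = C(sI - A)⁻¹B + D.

(sI - A)⁻¹ = 1/(s + 12). H(s) = 7 × 4/(s + 12) + 0 = 28/(s + 12).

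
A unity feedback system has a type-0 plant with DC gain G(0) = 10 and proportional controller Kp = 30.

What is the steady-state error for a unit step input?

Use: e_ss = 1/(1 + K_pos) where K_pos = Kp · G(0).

K_pos = Kp · G(0) = 30 × 10 = 300. e_ss = 1/(1 + 300) = 0.0033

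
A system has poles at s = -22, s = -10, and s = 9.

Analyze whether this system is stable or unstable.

Pole(s) at s = 9 are not in the left half-plane. System is unstable.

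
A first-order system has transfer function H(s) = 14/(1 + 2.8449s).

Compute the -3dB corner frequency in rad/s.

Corner frequency = 1/τ = 1/2.8449 = 0.352 rad/s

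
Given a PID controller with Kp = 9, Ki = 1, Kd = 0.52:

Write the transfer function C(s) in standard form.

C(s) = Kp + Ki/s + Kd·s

Substituting values: C(s) = 9 + 1/s + 0.52s = (0.52s² + 9s + 1)/s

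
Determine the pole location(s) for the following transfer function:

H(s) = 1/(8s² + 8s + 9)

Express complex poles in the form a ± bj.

Discriminant = 8² - 4×8×9 = 64 - 288 = -224 < 0, so the poles are a complex conjugate pair s = (-8 ± j√224)/(2×8). Real part = -8/(2×8) = -8/16 = -0.5; imaginary part = ±√224/(2×8) ≈ 0.9354. Poles: s = -0.5 ± 0.9354j.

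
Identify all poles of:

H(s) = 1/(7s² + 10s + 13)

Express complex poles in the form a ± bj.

Discriminant = 10² - 4×7×13 = 100 - 364 = -264 < 0, so the poles are a complex conjugate pair s = (-10 ± j√264)/(2×7). Real part = -10/(2×7) = -10/14 ≈ -0.7143; imaginary part = ±√264/(2×7) ≈ 1.1606. Poles: s = -0.7143 ± 1.1606j.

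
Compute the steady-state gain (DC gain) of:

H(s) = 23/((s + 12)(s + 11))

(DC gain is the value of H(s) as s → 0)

DC gain = H(0) = 23/(12 × 11) = 23/132 = 0.1742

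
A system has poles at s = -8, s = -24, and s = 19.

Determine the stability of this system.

Pole(s) at s = 19 are not in the left half-plane. System is unstable.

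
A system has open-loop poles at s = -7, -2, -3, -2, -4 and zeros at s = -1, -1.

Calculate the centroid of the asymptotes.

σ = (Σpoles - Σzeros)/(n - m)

σ = (Σpoles - Σzeros)/(n - m) = (-18 - (-2))/(5 - 2) = -16/3 = -5.33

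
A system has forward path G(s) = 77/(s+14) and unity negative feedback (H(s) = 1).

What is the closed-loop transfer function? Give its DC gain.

T(s) = G/(1+GH) = [77/(s+14)] / [1 + 77/(s+14)] = 77/(s+14+77) = 77/(s+91). DC gain = 77/91 = 0.8462.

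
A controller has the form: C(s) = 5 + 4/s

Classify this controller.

This is a Proportional-Integral (PI) controller.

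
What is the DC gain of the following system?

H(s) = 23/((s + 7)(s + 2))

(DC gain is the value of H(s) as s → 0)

DC gain = H(0) = 23/(7 × 2) = 23/14 = 1.6429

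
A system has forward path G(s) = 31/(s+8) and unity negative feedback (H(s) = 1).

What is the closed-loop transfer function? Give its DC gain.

T(s) = G/(1+GH) = [31/(s+8)] / [1 + 31/(s+8)] = 31/(s+8+31) = 31/(s+39). DC gain = 31/39 = 0.7949.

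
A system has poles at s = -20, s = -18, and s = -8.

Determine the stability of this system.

All poles are in the left half-plane. System is stable.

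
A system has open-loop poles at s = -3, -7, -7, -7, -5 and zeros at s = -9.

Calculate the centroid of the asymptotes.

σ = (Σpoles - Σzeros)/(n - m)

σ = (Σpoles - Σzeros)/(n - m) = (-29 - (-9))/(5 - 1) = -20/4 = -5.0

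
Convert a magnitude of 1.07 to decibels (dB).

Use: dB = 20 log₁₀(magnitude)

dB = 20 log₁₀(1.07) = 0.6 dB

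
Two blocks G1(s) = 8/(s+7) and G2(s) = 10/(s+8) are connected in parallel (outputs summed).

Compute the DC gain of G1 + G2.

Parallel: G_eq = G1 + G2. DC gain = G1(0) + G2(0) = 8/7 + 10/8 = 1.1429 + 1.25 = 2.3929.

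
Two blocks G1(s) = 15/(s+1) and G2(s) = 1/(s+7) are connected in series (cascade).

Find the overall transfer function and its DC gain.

Series: multiply transfer functions. G_eq = 15/(s+1) × 1/(s+7) = 15/((s+1)(s+7)). DC gain = 15/(1×7) = 2.1429.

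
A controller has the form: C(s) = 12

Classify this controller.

This is a Proportional (P) controller.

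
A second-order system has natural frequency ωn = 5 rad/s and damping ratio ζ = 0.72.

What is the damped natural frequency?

ωd = ωn√(1 - ζ²) = 5√(1 - 0.72²) = 3.47 rad/s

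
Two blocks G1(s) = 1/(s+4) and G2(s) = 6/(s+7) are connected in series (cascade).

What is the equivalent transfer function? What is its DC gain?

Series: multiply transfer functions. G_eq = 1/(s+4) × 6/(s+7) = 6/((s+4)(s+7)). DC gain = 6/(4×7) = 0.2143.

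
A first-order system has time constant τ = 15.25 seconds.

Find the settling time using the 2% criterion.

For first-order system, 2% settling time ≈ 4τ = 4 × 15.25 = 61.0 s.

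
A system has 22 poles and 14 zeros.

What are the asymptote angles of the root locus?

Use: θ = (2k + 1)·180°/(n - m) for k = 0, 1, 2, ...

n - m = 22 - 14 = 8. Angles: θk = (2k + 1)·180°/8 = 22.5°, 67.5°, 112.5°, 157.5°, 202.5°, 247.5°, 292.5°, 337.5°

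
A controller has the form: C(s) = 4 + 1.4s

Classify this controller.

This is a Proportional-Derivative (PD) controller.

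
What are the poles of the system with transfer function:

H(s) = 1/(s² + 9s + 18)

Discriminant = 9² - 4×1×18 = 81 - 72 = 9 > 0, so two distinct real poles. Using quadratic formula: s = (-9 ± √9)/(2×1) = (-9 ± √9)/2, with √9 = 3. s₁ = -6/2 = -3, s₂ = -12/2 = -6. Poles: s₁ = -3, s₂ = -6.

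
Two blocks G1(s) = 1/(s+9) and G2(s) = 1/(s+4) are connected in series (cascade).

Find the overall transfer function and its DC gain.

Series: multiply transfer functions. G_eq = 1/(s+9) × 1/(s+4) = 1/((s+9)(s+4)). DC gain = 1/(9×4) = 0.0278.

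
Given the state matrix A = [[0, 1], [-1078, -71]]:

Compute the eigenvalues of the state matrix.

det(A - λI) = λ² - (-71)λ + 1078 = (λ - (-22))(λ - (-49)). Eigenvalues: -22, -49.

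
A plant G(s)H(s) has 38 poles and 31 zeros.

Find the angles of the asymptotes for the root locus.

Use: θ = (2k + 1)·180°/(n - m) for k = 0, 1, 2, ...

n - m = 38 - 31 = 7. Angles: θk = (2k + 1)·180°/7 = 25.71°, 77.14°, 128.57°, 180°, 231.43°, 282.86°, 334.29°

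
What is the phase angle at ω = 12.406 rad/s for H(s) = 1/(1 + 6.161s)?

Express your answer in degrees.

Phase = -arctan(ωτ) = -arctan(12.406 × 6.161) = -89.3°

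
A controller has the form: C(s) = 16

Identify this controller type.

This is a Proportional (P) controller.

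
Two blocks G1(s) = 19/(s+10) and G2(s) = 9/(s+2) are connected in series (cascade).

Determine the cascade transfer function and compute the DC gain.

Series: multiply transfer functions. G_eq = 19/(s+10) × 9/(s+2) = 171/((s+10)(s+2)). DC gain = 171/(10×2) = 8.55.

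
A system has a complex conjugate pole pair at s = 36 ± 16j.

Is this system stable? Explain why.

Real part of poles is 36 (> 0, right half-plane). Unstable.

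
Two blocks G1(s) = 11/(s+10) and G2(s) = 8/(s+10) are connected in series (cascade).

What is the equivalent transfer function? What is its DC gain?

Series: multiply transfer functions. G_eq = 11/(s+10) × 8/(s+10) = 88/((s+10)(s+10)). DC gain = 88/(10×10) = 0.88.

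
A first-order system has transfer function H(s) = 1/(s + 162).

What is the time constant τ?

For H(s) = 1/(s + 1/τ), the pole is at -1/τ = -162, so τ = 1/162 = 0.0062 s.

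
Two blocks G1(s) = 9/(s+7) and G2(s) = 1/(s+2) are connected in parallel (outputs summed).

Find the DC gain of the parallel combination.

Parallel: G_eq = G1 + G2. DC gain = G1(0) + G2(0) = 9/7 + 1/2 = 1.2857 + 0.5 = 1.7857.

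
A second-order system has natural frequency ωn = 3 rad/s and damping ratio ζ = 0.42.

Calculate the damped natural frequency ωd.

ωd = ωn√(1 - ζ²) = 3√(1 - 0.42²) = 2.72 rad/s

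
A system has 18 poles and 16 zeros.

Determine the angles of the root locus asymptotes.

n - m = 18 - 16 = 2. Angles: θk = (2k + 1)·180°/2 = 90°, 270°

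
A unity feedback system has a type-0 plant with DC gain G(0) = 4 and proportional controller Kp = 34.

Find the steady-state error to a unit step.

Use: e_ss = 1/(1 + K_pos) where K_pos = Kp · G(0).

K_pos = Kp · G(0) = 34 × 4 = 136. e_ss = 1/(1 + 136) = 0.0073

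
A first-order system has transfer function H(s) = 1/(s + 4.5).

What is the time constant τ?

For H(s) = 1/(s + 1/τ), the pole is at -1/τ = -4.5, so τ = 1/4.5 = 0.2222 s.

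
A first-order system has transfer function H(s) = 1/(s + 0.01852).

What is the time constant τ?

For H(s) = 1/(s + 1/τ), the pole is at -1/τ = -0.01852, so τ = 1/0.01852 = 54 s.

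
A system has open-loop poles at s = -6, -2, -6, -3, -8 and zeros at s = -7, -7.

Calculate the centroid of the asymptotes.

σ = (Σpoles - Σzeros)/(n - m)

σ = (Σpoles - Σzeros)/(n - m) = (-25 - (-14))/(5 - 2) = -11/3 = -3.67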